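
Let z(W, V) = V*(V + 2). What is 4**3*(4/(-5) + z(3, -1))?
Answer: -576/5 ≈ -115.20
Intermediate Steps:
z(W, V) = V*(2 + V)
4**3*(4/(-5) + z(3, -1)) = 4**3*(4/(-5) - (2 - 1)) = 64*(4*(-1/5) - 1*1) = 64*(-4/5 - 1) = 64*(-9/5) = -576/5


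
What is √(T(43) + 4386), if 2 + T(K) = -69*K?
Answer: √1417 ≈ 37.643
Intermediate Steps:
T(K) = -2 - 69*K
√(T(43) + 4386) = √((-2 - 69*43) + 4386) = √((-2 - 2967) + 4386) = √(-2969 + 4386) = √1417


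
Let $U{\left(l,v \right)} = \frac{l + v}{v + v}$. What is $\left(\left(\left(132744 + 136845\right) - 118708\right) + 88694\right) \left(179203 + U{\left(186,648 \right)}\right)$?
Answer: $\frac{9273465985525}{216} \approx 4.2933 \cdot 10^{10}$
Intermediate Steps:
$U{\left(l,v \right)} = \frac{l + v}{2 v}$
$\left(\left(\left(132744 + 136845\right) - 118708\right) + 88694\right) \left(179203 + U{\left(186,648 \right)}\right) = \left(\left(\left(132744 + 136845\right) - 118708\right) + 88694\right) \left(179203 + \frac{186 + 648}{2 \cdot 648}\right) = \left(\left(269589 - 118708\right) + 88694\right) \left(179203 + \frac{1}{2} \cdot \frac{1}{648} \cdot 834\right) = \left(150881 + 88694\right) \left(179203 + \frac{139}{216}\right) = 239575 \cdot \frac{38707987}{216} = \frac{9273465985525}{216}$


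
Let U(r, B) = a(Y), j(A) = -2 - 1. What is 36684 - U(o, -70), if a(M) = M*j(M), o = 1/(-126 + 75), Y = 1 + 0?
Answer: 36687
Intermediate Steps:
j(A) = -3
Y = 1
o = -1/51 (o = 1/(-51) = -1/51 ≈ -0.019608)
a(M) = -3*M (a(M) = M*(-3) = -3*M)
U(r, B) = -3 (U(r, B) = -3*1 = -3)
36684 - U(o, -70) = 36684 - 1*(-3) = 36684 + 3 = 36687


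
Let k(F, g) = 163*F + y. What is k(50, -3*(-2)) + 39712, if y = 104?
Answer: 47966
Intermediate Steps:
k(F, g) = 104 + 163*F (k(F, g) = 163*F + 104 = 104 + 163*F)
k(50, -3*(-2)) + 39712 = (104 + 163*50) + 39712 = (104 + 8150) + 39712 = 8254 + 39712 = 47966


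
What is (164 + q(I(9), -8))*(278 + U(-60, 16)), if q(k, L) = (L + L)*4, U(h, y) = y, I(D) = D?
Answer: 29400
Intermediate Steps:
q(k, L) = 8*L (q(k, L) = (2*L)*4 = 8*L)
(164 + q(I(9), -8))*(278 + U(-60, 16)) = (164 + 8*(-8))*(278 + 16) = (164 - 64)*294 = 100*294 = 29400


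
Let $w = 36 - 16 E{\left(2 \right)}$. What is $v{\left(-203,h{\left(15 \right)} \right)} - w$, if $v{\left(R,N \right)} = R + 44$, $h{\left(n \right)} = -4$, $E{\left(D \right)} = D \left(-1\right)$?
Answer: $-227$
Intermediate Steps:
$E{\left(D \right)} = - D$
$v{\left(R,N \right)} = 44 + R$
$w = 68$ ($w = 36 - 16 \left(\left(-1\right) 2\right) = 36 - -32 = 36 + 32 = 68$)
$v{\left(-203,h{\left(15 \right)} \right)} - w = \left(44 - 203\right) - 68 = -159 - 68 = -227$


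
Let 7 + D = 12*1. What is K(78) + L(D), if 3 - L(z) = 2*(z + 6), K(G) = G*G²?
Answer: 474533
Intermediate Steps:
D = 5 (D = -7 + 12*1 = -7 + 12 = 5)
K(G) = G³
L(z) = -9 - 2*z (L(z) = 3 - 2*(z + 6) = 3 - 2*(6 + z) = 3 - (12 + 2*z) = 3 + (-12 - 2*z) = -9 - 2*z)
K(78) + L(D) = 78³ + (-9 - 2*5) = 474552 + (-9 - 10) = 474552 - 19 = 474533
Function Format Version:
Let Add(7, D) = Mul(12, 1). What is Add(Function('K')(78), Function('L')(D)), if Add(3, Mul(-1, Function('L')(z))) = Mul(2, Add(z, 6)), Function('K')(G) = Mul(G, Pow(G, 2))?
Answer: 474533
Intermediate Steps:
D = 5 (D = Add(-7, Mul(12, 1)) = Add(-7, 12) = 5)
Function('K')(G) = Pow(G, 3)
Function('L')(z) = Add(-9, Mul(-2, z)) (Function('L')(z) = Add(3, Mul(-1, Mul(2, Add(z, 6)))) = Add(3, Mul(-1, Mul(2, Add(6, z)))) = Add(3, Mul(-1, Add(12, Mul(2, z)))) = Add(3, Add(-12, Mul(-2, z))) = Add(-9, Mul(-2, z)))
Add(Function('K')(78), Function('L')(D)) = Add(Pow(78, 3), Add(-9, Mul(-2, 5))) = Add(474552, Add(-9, -10)) = Add(474552, -19) = 474533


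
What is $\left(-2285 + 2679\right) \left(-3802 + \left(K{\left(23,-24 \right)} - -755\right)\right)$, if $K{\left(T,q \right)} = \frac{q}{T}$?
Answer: $- \frac{27621370}{23} \approx -1.2009 \cdot 10^{6}$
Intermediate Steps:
$\left(-2285 + 2679\right) \left(-3802 + \left(K{\left(23,-24 \right)} - -755\right)\right) = \left(-2285 + 2679\right) \left(-3802 - \left(-755 + \frac{24}{23}\right)\right) = 394 \left(-3802 + \left(\left(-24\right) \frac{1}{23} + 755\right)\right) = 394 \left(-3802 + \left(- \frac{24}{23} + 755\right)\right) = 394 \left(-3802 + \frac{17341}{23}\right) = 394 \left(- \frac{70105}{23}\right) = - \frac{27621370}{23}$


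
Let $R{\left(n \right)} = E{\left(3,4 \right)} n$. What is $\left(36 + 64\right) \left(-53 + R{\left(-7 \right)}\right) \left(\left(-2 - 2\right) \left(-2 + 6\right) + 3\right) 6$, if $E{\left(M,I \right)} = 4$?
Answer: $631800$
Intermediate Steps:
$R{\left(n \right)} = 4 n$
$\left(36 + 64\right) \left(-53 + R{\left(-7 \right)}\right) \left(\left(-2 - 2\right) \left(-2 + 6\right) + 3\right) 6 = \left(36 + 64\right) \left(-53 + 4 \left(-7\right)\right) \left(\left(-2 - 2\right) \left(-2 + 6\right) + 3\right) 6 = 100 \left(-53 - 28\right) \left(\left(-4\right) 4 + 3\right) 6 = 100 \left(-81\right) \left(-16 + 3\right) 6 = - 8100 \left(\left(-13\right) 6\right) = \left(-8100\right) \left(-78\right) = 631800$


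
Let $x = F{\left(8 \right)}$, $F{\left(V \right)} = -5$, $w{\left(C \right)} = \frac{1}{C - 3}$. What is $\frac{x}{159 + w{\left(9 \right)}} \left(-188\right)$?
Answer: $\frac{1128}{191} \approx 5.9058$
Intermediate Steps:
$w{\left(C \right)} = \frac{1}{-3 + C}$
$x = -5$
$\frac{x}{159 + w{\left(9 \right)}} \left(-188\right) = \frac{1}{159 + \frac{1}{-3 + 9}} \left(-5\right) \left(-188\right) = \frac{1}{159 + \frac{1}{6}} \left(-5\right) \left(-188\right) = \frac{1}{\frac{955}{6}} \left(-5\right) \left(-188\right) = \frac{6}{955} \left(-5\right) \left(-188\right) = \left(- \frac{6}{191}\right) \left(-188\right) = \frac{1128}{191}$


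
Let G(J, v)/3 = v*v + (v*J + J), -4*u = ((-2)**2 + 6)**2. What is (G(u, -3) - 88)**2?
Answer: 7921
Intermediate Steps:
u = -25 (u = -((-2)**2 + 6)**2/4 = -(4 + 6)**2/4 = -1/4*10**2 = -1/4*100 = -25)
G(J, v) = 3*J + 3*v**2 + 3*J*v (G(J, v) = 3*(v*v + (v*J + J)) = 3*(v**2 + (J*v + J)) = 3*(v**2 + (J + J*v)) = 3*(J + v**2 + J*v) = 3*J + 3*v**2 + 3*J*v)
(G(u, -3) - 88)**2 = ((3*(-25) + 3*(-3)**2 + 3*(-25)*(-3)) - 88)**2 = ((-75 + 3*9 + 225) - 88)**2 = ((-75 + 27 + 225) - 88)**2 = (177 - 88)**2 = 89**2 = 7921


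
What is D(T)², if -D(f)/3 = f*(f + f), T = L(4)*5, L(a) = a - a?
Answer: 0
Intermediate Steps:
L(a) = 0
T = 0 (T = 0*5 = 0)
D(f) = -6*f² (D(f) = -3*f*(f + f) = -3*f*2*f = -6*f²)
D(T)² = (-6*0²)² = (-6*0)² = 0² = 0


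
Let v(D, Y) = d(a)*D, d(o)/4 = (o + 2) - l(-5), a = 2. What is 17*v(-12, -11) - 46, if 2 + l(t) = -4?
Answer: -8206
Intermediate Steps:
l(t) = -6 (l(t) = -2 - 4 = -6)
d(o) = 32 + 4*o (d(o) = 4*((o + 2) - 1*(-6)) = 4*((2 + o) + 6) = 4*(8 + o) = 32 + 4*o)
v(D, Y) = 40*D (v(D, Y) = (32 + 4*2)*D = (32 + 8)*D = 40*D)
17*v(-12, -11) - 46 = 17*(40*(-12)) - 46 = 17*(-480) - 46 = -8160 - 46 = -8206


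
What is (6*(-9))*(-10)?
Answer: 540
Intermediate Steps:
(6*(-9))*(-10) = -54*(-10) = 540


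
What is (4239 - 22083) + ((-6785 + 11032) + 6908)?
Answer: -6689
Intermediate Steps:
(4239 - 22083) + ((-6785 + 11032) + 6908) = -17844 + (4247 + 6908) = -17844 + 11155 = -6689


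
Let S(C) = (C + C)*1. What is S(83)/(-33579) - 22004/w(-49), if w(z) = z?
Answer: 105552026/235053 ≈ 449.06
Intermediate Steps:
S(C) = 2*C (S(C) = (2*C)*1 = 2*C)
S(83)/(-33579) - 22004/w(-49) = (2*83)/(-33579) - 22004/(-49) = 166*(-1/33579) - 22004*(-1/49) = -166/33579 + 22004/49 = 105552026/235053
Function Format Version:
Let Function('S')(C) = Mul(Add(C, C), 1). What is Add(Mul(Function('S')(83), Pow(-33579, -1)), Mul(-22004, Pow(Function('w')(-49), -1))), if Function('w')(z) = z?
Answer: Rational(105552026, 235053) ≈ 449.06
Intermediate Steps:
Function('S')(C) = Mul(2, C) (Function('S')(C) = Mul(Mul(2, C), 1) = Mul(2, C))
Add(Mul(Function('S')(83), Pow(-33579, -1)), Mul(-22004, Pow(Function('w')(-49), -1))) = Add(Mul(Mul(2, 83), Pow(-33579, -1)), Mul(-22004, Pow(-49, -1))) = Add(Mul(166, Rational(-1, 33579)), Mul(-22004, Rational(-1, 49))) = Add(Rational(-166, 33579), Rational(22004, 49)) = Rational(105552026, 235053)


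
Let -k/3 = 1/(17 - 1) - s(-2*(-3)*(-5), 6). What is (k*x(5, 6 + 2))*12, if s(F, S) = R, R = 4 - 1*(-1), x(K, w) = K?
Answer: 3555/4 ≈ 888.75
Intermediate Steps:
R = 5 (R = 4 + 1 = 5)
s(F, S) = 5
k = 237/16 (k = -3*(1/(17 - 1) - 1*5) = -3*(1/16 - 5) = -3*(-79/16) = 237/16 ≈ 14.813)
(k*x(5, 6 + 2))*12 = ((237/16)*5)*12 = (1185/16)*12 = 3555/4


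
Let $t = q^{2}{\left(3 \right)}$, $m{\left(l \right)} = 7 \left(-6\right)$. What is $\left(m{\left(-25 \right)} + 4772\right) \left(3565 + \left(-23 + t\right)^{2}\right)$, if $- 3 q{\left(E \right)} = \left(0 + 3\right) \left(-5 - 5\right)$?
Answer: $44906620$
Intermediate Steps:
$m{\left(l \right)} = -42$
$q{\left(E \right)} = 10$ ($q{\left(E \right)} = - \frac{\left(0 + 3\right) \left(-5 - 5\right)}{3} = - \frac{3 \left(-10\right)}{3} = \left(- \frac{1}{3}\right) \left(-30\right) = 10$)
$t = 100$ ($t = 10^{2} = 100$)
$\left(m{\left(-25 \right)} + 4772\right) \left(3565 + \left(-23 + t\right)^{2}\right) = \left(-42 + 4772\right) \left(3565 + \left(-23 + 100\right)^{2}\right) = 4730 \left(3565 + 77^{2}\right) = 4730 \left(3565 + 5929\right) = 4730 \cdot 9494 = 44906620$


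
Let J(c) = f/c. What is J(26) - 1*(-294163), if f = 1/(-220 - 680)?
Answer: 6883414199/23400 ≈ 2.9416e+5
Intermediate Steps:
f = -1/900 (f = 1/(-900) = -1/900 ≈ -0.0011111)
J(c) = -1/(900*c)
J(26) - 1*(-294163) = -1/900/26 - 1*(-294163) = -1/900*1/26 + 294163 = -1/23400 + 294163 = 6883414199/23400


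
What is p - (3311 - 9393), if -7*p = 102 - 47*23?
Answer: 43553/7 ≈ 6221.9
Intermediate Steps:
p = 979/7 (p = -(102 - 47*23)/7 = -(102 - 1081)/7 = -⅐*(-979) = 979/7 ≈ 139.86)
p - (3311 - 9393) = 979/7 - (3311 - 9393) = 979/7 - 1*(-6082) = 979/7 + 6082 = 43553/7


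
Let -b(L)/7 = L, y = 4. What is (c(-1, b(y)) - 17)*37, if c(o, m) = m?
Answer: -1665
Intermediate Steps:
b(L) = -7*L
(c(-1, b(y)) - 17)*37 = (-7*4 - 17)*37 = (-28 - 17)*37 = -45*37 = -1665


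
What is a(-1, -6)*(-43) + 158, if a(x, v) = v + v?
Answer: 674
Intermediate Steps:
a(x, v) = 2*v
a(-1, -6)*(-43) + 158 = (2*(-6))*(-43) + 158 = -12*(-43) + 158 = 516 + 158 = 674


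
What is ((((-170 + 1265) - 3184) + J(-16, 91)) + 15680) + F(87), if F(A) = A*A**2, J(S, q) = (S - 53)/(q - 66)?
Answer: 16802281/25 ≈ 6.7209e+5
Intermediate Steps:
J(S, q) = (-53 + S)/(-66 + q)
F(A) = A**3
((((-170 + 1265) - 3184) + J(-16, 91)) + 15680) + F(87) = ((((-170 + 1265) - 3184) + (-53 - 16)/(-66 + 91)) + 15680) + 87**3 = (((1095 - 3184) - 69/25) + 15680) + 658503 = ((-2089 + (1/25)*(-69)) + 15680) + 658503 = ((-2089 - 69/25) + 15680) + 658503 = (-52294/25 + 15680) + 658503 = 339706/25 + 658503 = 16802281/25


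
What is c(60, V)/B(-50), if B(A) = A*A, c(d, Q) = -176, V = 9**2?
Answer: -44/625 ≈ -0.070400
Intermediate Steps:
V = 81
B(A) = A**2
c(60, V)/B(-50) = -176/((-50)**2) = -176/2500 = -176*1/2500 = -44/625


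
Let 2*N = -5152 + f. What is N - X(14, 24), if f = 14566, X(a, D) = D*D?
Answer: 4131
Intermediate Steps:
X(a, D) = D²
N = 4707 (N = (-5152 + 14566)/2 = (½)*9414 = 4707)
N - X(14, 24) = 4707 - 1*24² = 4707 - 1*576 = 4707 - 576 = 4131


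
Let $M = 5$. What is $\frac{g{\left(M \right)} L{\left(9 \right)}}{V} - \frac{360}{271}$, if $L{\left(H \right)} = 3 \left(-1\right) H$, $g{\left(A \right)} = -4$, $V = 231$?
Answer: $- \frac{17964}{20867} \approx -0.86088$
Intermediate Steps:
$L{\left(H \right)} = - 3 H$
$\frac{g{\left(M \right)} L{\left(9 \right)}}{V} - \frac{360}{271} = \frac{\left(-4\right) \left(\left(-3\right) 9\right)}{231} - \frac{360}{271} = \left(-4\right) \left(-27\right) \frac{1}{231} - \frac{360}{271} = 108 \cdot \frac{1}{231} - \frac{360}{271} = \frac{36}{77} - \frac{360}{271} = - \frac{17964}{20867}$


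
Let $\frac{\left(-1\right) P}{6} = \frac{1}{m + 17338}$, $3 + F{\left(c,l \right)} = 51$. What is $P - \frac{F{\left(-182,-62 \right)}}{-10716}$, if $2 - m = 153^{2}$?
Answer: $\frac{9878}{1806539} \approx 0.0054679$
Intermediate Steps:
$F{\left(c,l \right)} = 48$ ($F{\left(c,l \right)} = -3 + 51 = 48$)
$m = -23407$ ($m = 2 - 153^{2} = 2 - 23409 = -23407$)
$P = \frac{2}{2023}$ ($P = - \frac{6}{-23407 + 17338} = - \frac{6}{-6069} = \left(-6\right) \left(- \frac{1}{6069}\right) = \frac{2}{2023} \approx 0.00098863$)
$P - \frac{F{\left(-182,-62 \right)}}{-10716} = \frac{2}{2023} - \frac{48}{-10716} = \frac{2}{2023} - 48 \left(- \frac{1}{10716}\right) = \frac{2}{2023} - - \frac{4}{893} = \frac{2}{2023} + \frac{4}{893} = \frac{9878}{1806539}$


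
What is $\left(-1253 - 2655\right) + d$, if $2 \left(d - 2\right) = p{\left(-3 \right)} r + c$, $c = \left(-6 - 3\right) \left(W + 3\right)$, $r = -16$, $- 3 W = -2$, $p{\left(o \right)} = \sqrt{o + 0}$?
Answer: $- \frac{7845}{2} - 8 i \sqrt{3} \approx -3922.5 - 13.856 i$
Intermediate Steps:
$p{\left(o \right)} = \sqrt{o}$
$W = \frac{2}{3}$ ($W = \left(- \frac{1}{3}\right) \left(-2\right) = \frac{2}{3} \approx 0.66667$)
$c = -33$ ($c = \left(-6 - 3\right) \left(\frac{2}{3} + 3\right) = \left(-9\right) \frac{11}{3} = -33$)
$d = - \frac{29}{2} - 8 i \sqrt{3}$ ($d = 2 + \frac{\sqrt{-3} \left(-16\right) - 33}{2} = 2 + \frac{i \sqrt{3} \left(-16\right) - 33}{2} = 2 + \frac{- 16 i \sqrt{3} - 33}{2} = 2 + \frac{-33 - 16 i \sqrt{3}}{2} = 2 - \left(\frac{33}{2} + 8 i \sqrt{3}\right) = - \frac{29}{2} - 8 i \sqrt{3} \approx -14.5 - 13.856 i$)
$\left(-1253 - 2655\right) + d = \left(-1253 - 2655\right) - \left(\frac{29}{2} + 8 i \sqrt{3}\right) = -3908 - \left(\frac{29}{2} + 8 i \sqrt{3}\right) = - \frac{7845}{2} - 8 i \sqrt{3}$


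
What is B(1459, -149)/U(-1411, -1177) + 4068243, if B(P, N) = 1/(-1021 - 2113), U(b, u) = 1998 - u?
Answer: 40480848559349/9950450 ≈ 4.0682e+6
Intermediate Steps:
B(P, N) = -1/3134 (B(P, N) = 1/(-3134) = -1/3134)
B(1459, -149)/U(-1411, -1177) + 4068243 = -1/(3134*(1998 - 1*(-1177))) + 4068243 = -1/(3134*(1998 + 1177)) + 4068243 = -1/3134/3175 + 4068243 = -1/3134*1/3175 + 4068243 = -1/9950450 + 4068243 = 40480848559349/9950450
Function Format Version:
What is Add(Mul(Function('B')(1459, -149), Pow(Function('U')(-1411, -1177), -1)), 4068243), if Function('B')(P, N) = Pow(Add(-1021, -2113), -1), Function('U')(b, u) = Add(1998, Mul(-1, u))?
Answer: Rational(40480848559349, 9950450) ≈ 4.0682e+6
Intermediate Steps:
Function('B')(P, N) = Rational(-1, 3134) (Function('B')(P, N) = Pow(-3134, -1) = Rational(-1, 3134))
Add(Mul(Function('B')(1459, -149), Pow(Function('U')(-1411, -1177), -1)), 4068243) = Add(Mul(Rational(-1, 3134), Pow(Add(1998, Mul(-1, -1177)), -1)), 4068243) = Add(Mul(Rational(-1, 3134), Pow(Add(1998, 1177), -1)), 4068243) = Add(Mul(Rational(-1, 3134), Pow(3175, -1)), 4068243) = Add(Mul(Rational(-1, 3134), Rational(1, 3175)), 4068243) = Add(Rational(-1, 9950450), 4068243) = Rational(40480848559349, 9950450)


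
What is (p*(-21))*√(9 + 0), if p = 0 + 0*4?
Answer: 0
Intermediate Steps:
p = 0 (p = 0 + 0 = 0)
(p*(-21))*√(9 + 0) = (0*(-21))*√(9 + 0) = 0*√9 = 0*3 = 0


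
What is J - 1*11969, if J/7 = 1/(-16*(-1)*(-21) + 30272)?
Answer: -358303977/29936 ≈ -11969.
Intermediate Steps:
J = 7/29936 (J = 7/(-16*(-1)*(-21) + 30272) = 7/(16*(-21) + 30272) = 7/(-336 + 30272) = 7/29936 ≈ 0.00023383)
J - 1*11969 = 7/29936 - 1*11969 = 7/29936 - 11969 = -358303977/29936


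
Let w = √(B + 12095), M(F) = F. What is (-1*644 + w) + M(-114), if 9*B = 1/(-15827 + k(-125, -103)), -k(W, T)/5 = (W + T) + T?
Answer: -758 + √5465761508037/21258 ≈ -648.02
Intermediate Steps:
k(W, T) = -10*T - 5*W (k(W, T) = -5*((W + T) + T) = -5*((T + W) + T) = -5*(W + 2*T) = -10*T - 5*W)
B = -1/127548 (B = 1/(9*(-15827 + (-10*(-103) - 5*(-125)))) = 1/(9*(-15827 + (1030 + 625))) = 1/(9*(-15827 + 1655)) = (⅑)/(-14172) = (⅑)*(-1/14172) = -1/127548 ≈ -7.8402e-6)
w = √5465761508037/21258 (w = √(-1/127548 + 12095) = √(1542693059/127548) = √5465761508037/21258 ≈ 109.98)
(-1*644 + w) + M(-114) = (-1*644 + √5465761508037/21258) - 114 = (-644 + √5465761508037/21258) - 114 = -758 + √5465761508037/21258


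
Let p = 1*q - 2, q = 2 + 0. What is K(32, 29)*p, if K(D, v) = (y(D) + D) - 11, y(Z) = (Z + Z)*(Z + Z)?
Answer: 0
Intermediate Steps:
q = 2
y(Z) = 4*Z² (y(Z) = (2*Z)*(2*Z) = 4*Z²)
p = 0 (p = 1*2 - 2 = 2 - 2 = 0)
K(D, v) = -11 + D + 4*D² (K(D, v) = (4*D² + D) - 11 = (D + 4*D²) - 11 = -11 + D + 4*D²)
K(32, 29)*p = (-11 + 32 + 4*32²)*0 = (-11 + 32 + 4*1024)*0 = (-11 + 32 + 4096)*0 = 4117*0 = 0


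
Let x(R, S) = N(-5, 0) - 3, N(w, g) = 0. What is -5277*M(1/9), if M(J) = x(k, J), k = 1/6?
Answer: 15831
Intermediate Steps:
k = ⅙ ≈ 0.16667
x(R, S) = -3 (x(R, S) = 0 - 3 = -3)
M(J) = -3
-5277*M(1/9) = -5277*(-3) = 15831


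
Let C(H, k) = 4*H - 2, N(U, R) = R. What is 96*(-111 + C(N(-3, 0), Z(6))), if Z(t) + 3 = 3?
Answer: -10848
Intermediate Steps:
Z(t) = 0 (Z(t) = -3 + 3 = 0)
C(H, k) = -2 + 4*H
96*(-111 + C(N(-3, 0), Z(6))) = 96*(-111 + (-2 + 4*0)) = 96*(-111 + (-2 + 0)) = 96*(-111 - 2) = 96*(-113) = -10848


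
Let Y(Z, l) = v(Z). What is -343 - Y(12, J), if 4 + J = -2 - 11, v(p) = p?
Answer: -355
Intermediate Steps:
J = -17 (J = -4 + (-2 - 11) = -4 - 13 = -17)
Y(Z, l) = Z
-343 - Y(12, J) = -343 - 1*12 = -343 - 12 = -355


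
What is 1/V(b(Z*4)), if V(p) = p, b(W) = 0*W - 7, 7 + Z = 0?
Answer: -⅐ ≈ -0.14286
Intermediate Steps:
Z = -7 (Z = -7 + 0 = -7)
b(W) = -7 (b(W) = 0 - 7 = -7)
1/V(b(Z*4)) = 1/(-7) = -⅐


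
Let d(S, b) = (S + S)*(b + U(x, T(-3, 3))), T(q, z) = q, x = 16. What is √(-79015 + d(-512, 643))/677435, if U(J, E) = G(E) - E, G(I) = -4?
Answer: I*√736423/677435 ≈ 0.0012668*I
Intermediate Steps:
U(J, E) = -4 - E
d(S, b) = 2*S*(-1 + b) (d(S, b) = (S + S)*(b + (-4 - 1*(-3))) = (2*S)*(b + (-4 + 3)) = (2*S)*(b - 1) = (2*S)*(-1 + b) = 2*S*(-1 + b))
√(-79015 + d(-512, 643))/677435 = √(-79015 + 2*(-512)*(-1 + 643))/677435 = √(-79015 + 2*(-512)*642)*(1/677435) = √(-79015 - 657408)*(1/677435) = √(-736423)*(1/677435) = (I*√736423)*(1/677435) = I*√736423/677435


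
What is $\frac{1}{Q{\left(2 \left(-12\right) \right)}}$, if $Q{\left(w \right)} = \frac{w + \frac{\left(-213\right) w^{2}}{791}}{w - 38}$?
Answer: $\frac{24521}{70836} \approx 0.34617$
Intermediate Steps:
$Q{\left(w \right)} = \frac{w - \frac{213 w^{2}}{791}}{-38 + w}$ ($Q{\left(w \right)} = \frac{w + - 213 w^{2} \cdot \frac{1}{791}}{-38 + w} = \frac{w - \frac{213 w^{2}}{791}}{-38 + w}$)
$\frac{1}{Q{\left(2 \left(-12\right) \right)}} = \frac{1}{\frac{1}{791} \cdot 2 \left(-12\right) \frac{1}{-38 + 2 \left(-12\right)} \left(791 - 213 \cdot 2 \left(-12\right)\right)} = \frac{1}{\frac{1}{791} \left(-24\right) \frac{1}{-38 - 24} \left(791 - -5112\right)} = \frac{1}{\frac{1}{791} \left(-24\right) \frac{1}{-62} \left(791 + 5112\right)} = \frac{1}{\frac{1}{791} \left(-24\right) \left(- \frac{1}{62}\right) 5903} = \frac{1}{\frac{70836}{24521}} = \frac{24521}{70836}$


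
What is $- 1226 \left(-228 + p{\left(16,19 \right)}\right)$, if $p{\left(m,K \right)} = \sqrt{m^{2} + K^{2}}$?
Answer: $279528 - 1226 \sqrt{617} \approx 2.4907 \cdot 10^{5}$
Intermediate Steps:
$p{\left(m,K \right)} = \sqrt{K^{2} + m^{2}}$
$- 1226 \left(-228 + p{\left(16,19 \right)}\right) = - 1226 \left(-228 + \sqrt{19^{2} + 16^{2}}\right) = - 1226 \left(-228 + \sqrt{361 + 256}\right) = - 1226 \left(-228 + \sqrt{617}\right) = 279528 - 1226 \sqrt{617}$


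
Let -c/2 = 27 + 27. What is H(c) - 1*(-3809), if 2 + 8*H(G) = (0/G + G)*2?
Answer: 15127/4 ≈ 3781.8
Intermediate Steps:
c = -108 (c = -2*(27 + 27) = -2*54 = -108)
H(G) = -¼ + G/4 (H(G) = -¼ + ((0/G + G)*2)/8 = -¼ + ((0 + G)*2)/8 = -¼ + (G*2)/8 = -¼ + (2*G)/8 = -¼ + G/4)
H(c) - 1*(-3809) = (-¼ + (¼)*(-108)) - 1*(-3809) = (-¼ - 27) + 3809 = -109/4 + 3809 = 15127/4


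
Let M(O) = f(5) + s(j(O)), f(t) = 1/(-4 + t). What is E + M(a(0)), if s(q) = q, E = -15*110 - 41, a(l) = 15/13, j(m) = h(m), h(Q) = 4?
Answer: -1686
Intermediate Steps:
j(m) = 4
a(l) = 15/13 (a(l) = 15*(1/13) = 15/13)
E = -1691 (E = -1650 - 41 = -1691)
M(O) = 5 (M(O) = 1/(-4 + 5) + 4 = 1/1 + 4 = 1 + 4 = 5)
E + M(a(0)) = -1691 + 5 = -1686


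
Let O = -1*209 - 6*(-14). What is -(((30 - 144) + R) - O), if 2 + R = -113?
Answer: 104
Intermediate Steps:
R = -115 (R = -2 - 113 = -115)
O = -125 (O = -209 - 1*(-84) = -209 + 84 = -125)
-(((30 - 144) + R) - O) = -(((30 - 144) - 115) - 1*(-125)) = -((-114 - 115) + 125) = -(-229 + 125) = -1*(-104) = 104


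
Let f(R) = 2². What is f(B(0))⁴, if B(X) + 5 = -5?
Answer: 256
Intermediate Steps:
B(X) = -10 (B(X) = -5 - 5 = -10)
f(R) = 4
f(B(0))⁴ = 4⁴ = 256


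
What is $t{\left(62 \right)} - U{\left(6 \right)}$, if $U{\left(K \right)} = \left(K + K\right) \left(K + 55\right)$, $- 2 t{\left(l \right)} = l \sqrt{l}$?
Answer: $-732 - 31 \sqrt{62} \approx -976.09$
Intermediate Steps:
$t{\left(l \right)} = - \frac{l^{\frac{3}{2}}}{2}$ ($t{\left(l \right)} = - \frac{l \sqrt{l}}{2} = - \frac{l^{\frac{3}{2}}}{2}$)
$U{\left(K \right)} = 2 K \left(55 + K\right)$
$t{\left(62 \right)} - U{\left(6 \right)} = - \frac{62^{\frac{3}{2}}}{2} - 2 \cdot 6 \left(55 + 6\right) = - \frac{62 \sqrt{62}}{2} - 2 \cdot 6 \cdot 61 = - 31 \sqrt{62} - 732 = -732 - 31 \sqrt{62}$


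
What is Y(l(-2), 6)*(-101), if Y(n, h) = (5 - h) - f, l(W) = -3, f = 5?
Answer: 606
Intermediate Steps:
Y(n, h) = -h (Y(n, h) = (5 - h) - 1*5 = (5 - h) - 5 = -h)
Y(l(-2), 6)*(-101) = -1*6*(-101) = -6*(-101) = 606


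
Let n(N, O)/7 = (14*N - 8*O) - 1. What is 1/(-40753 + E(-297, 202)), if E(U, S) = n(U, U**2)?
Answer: -1/5009570 ≈ -1.9962e-7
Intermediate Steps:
n(N, O) = -7 - 56*O + 98*N (n(N, O) = 7*((14*N - 8*O) - 1) = 7*((-8*O + 14*N) - 1) = 7*(-1 - 8*O + 14*N) = -7 - 56*O + 98*N)
E(U, S) = -7 - 56*U**2 + 98*U
1/(-40753 + E(-297, 202)) = 1/(-40753 + (-7 - 56*(-297)**2 + 98*(-297))) = 1/(-40753 + (-7 - 56*88209 - 29106)) = 1/(-40753 + (-7 - 4939704 - 29106)) = 1/(-40753 - 4968817) = 1/(-5009570) = -1/5009570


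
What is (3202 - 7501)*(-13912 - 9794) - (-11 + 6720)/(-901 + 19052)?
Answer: 1849806411485/18151 ≈ 1.0191e+8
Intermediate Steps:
(3202 - 7501)*(-13912 - 9794) - (-11 + 6720)/(-901 + 19052) = -4299*(-23706) - 6709/18151 = 101912094 - 6709/18151 = 1849806411485/18151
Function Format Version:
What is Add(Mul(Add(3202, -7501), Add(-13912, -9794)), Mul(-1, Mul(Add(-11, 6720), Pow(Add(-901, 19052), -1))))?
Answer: Rational(1849806411485, 18151) ≈ 1.0191e+8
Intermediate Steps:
Add(Mul(Add(3202, -7501), Add(-13912, -9794)), Mul(-1, Mul(Add(-11, 6720), Pow(Add(-901, 19052), -1)))) = Add(Mul(-4299, -23706), Mul(-1, Mul(6709, Pow(18151, -1)))) = Add(101912094, Mul(-1, Mul(6709, Rational(1, 18151)))) = Add(101912094, Mul(-1, Rational(6709, 18151))) = Add(101912094, Rational(-6709, 18151)) = Rational(1849806411485, 18151)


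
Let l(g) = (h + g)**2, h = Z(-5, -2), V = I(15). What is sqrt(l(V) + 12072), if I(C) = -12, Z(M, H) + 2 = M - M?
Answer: 2*sqrt(3067) ≈ 110.76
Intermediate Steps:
Z(M, H) = -2 (Z(M, H) = -2 + (M - M) = -2 + 0 = -2)
V = -12
h = -2
l(g) = (-2 + g)**2
sqrt(l(V) + 12072) = sqrt((-2 - 12)**2 + 12072) = sqrt((-14)**2 + 12072) = sqrt(196 + 12072) = sqrt(12268) = 2*sqrt(3067)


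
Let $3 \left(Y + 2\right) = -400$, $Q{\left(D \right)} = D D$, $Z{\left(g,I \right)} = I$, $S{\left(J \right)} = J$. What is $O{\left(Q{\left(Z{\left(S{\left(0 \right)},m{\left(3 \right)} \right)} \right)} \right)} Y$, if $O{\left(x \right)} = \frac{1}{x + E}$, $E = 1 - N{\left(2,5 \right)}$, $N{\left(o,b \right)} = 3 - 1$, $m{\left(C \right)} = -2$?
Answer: $- \frac{406}{9} \approx -45.111$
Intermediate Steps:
$N{\left(o,b \right)} = 2$
$Q{\left(D \right)} = D^{2}$
$Y = - \frac{406}{3}$ ($Y = -2 + \frac{1}{3} \left(-400\right) = -2 - \frac{400}{3} = - \frac{406}{3} \approx -135.33$)
$E = -1$ ($E = 1 - 2 = -1$)
$O{\left(x \right)} = \frac{1}{-1 + x}$ ($O{\left(x \right)} = \frac{1}{x - 1} = \frac{1}{-1 + x}$)
$O{\left(Q{\left(Z{\left(S{\left(0 \right)},m{\left(3 \right)} \right)} \right)} \right)} Y = \frac{1}{-1 + \left(-2\right)^{2}} \left(- \frac{406}{3}\right) = \frac{1}{-1 + 4} \left(- \frac{406}{3}\right) = \frac{1}{3} \left(- \frac{406}{3}\right) = - \frac{406}{9}$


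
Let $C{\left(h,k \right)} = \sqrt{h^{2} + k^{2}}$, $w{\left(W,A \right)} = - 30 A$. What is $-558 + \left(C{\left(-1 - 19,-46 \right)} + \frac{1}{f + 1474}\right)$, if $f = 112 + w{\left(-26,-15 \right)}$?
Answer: $- \frac{1136087}{2036} + 2 \sqrt{629} \approx -507.84$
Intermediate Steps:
$f = 562$ ($f = 112 - -450 = 112 + 450 = 562$)
$-558 + \left(C{\left(-1 - 19,-46 \right)} + \frac{1}{f + 1474}\right) = -558 + \left(\sqrt{\left(-1 - 19\right)^{2} + \left(-46\right)^{2}} + \frac{1}{562 + 1474}\right) = -558 + \left(\sqrt{\left(-1 - 19\right)^{2} + 2116} + \frac{1}{2036}\right) = -558 + \left(\sqrt{\left(-20\right)^{2} + 2116} + \frac{1}{2036}\right) = -558 + \left(\sqrt{400 + 2116} + \frac{1}{2036}\right) = -558 + \left(\sqrt{2516} + \frac{1}{2036}\right) = -558 + \left(2 \sqrt{629} + \frac{1}{2036}\right) = -558 + \left(\frac{1}{2036} + 2 \sqrt{629}\right) = - \frac{1136087}{2036} + 2 \sqrt{629}$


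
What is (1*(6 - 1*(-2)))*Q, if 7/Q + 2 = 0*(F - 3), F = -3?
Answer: -28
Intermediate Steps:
Q = -7/2 (Q = 7/(-2 + 0*(-3 - 3)) = 7/(-2 + 0*(-6)) = 7/(-2 + 0) = 7/(-2) = 7*(-1/2) = -7/2 ≈ -3.5000)
(1*(6 - 1*(-2)))*Q = (1*(6 - 1*(-2)))*(-7/2) = (1*(6 + 2))*(-7/2) = (1*8)*(-7/2) = 8*(-7/2) = -28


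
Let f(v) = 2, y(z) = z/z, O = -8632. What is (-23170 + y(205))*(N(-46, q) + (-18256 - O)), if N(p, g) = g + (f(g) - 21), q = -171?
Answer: 227380566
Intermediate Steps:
y(z) = 1
N(p, g) = -19 + g (N(p, g) = g + (2 - 21) = g - 19 = -19 + g)
(-23170 + y(205))*(N(-46, q) + (-18256 - O)) = (-23170 + 1)*((-19 - 171) + (-18256 - 1*(-8632))) = -23169*(-190 + (-18256 + 8632)) = -23169*(-190 - 9624) = -23169*(-9814) = 227380566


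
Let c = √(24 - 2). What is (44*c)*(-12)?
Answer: -528*√22 ≈ -2476.5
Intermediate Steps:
c = √22 ≈ 4.6904
(44*c)*(-12) = (44*√22)*(-12) = -528*√22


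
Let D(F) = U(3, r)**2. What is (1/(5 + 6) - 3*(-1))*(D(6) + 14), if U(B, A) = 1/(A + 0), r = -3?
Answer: 4318/99 ≈ 43.616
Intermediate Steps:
U(B, A) = 1/A
D(F) = 1/9 (D(F) = (1/(-3))**2 = (-1/3)**2 = 1/9)
(1/(5 + 6) - 3*(-1))*(D(6) + 14) = (1/(5 + 6) - 3*(-1))*(1/9 + 14) = (1/11 + 3)*(127/9) = (34/11)*(127/9) = 4318/99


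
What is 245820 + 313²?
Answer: 343789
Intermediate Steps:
245820 + 313² = 245820 + 97969 = 343789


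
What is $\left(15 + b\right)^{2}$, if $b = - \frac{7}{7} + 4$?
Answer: $324$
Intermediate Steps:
$b = 3$ ($b = \left(-7\right) \frac{1}{7} + 4 = -1 + 4 = 3$)
$\left(15 + b\right)^{2} = \left(15 + 3\right)^{2} = 18^{2} = 324$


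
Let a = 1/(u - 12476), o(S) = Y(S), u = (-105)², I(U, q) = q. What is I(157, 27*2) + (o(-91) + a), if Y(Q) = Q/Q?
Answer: 79804/1451 ≈ 54.999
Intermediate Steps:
u = 11025
Y(Q) = 1
o(S) = 1
a = -1/1451 (a = 1/(11025 - 12476) = 1/(-1451) = -1/1451 ≈ -0.00068918)
I(157, 27*2) + (o(-91) + a) = 27*2 + (1 - 1/1451) = 54 + 1450/1451 = 79804/1451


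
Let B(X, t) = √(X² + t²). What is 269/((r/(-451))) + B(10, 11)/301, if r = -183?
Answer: 121319/183 + √221/301 ≈ 663.00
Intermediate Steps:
269/((r/(-451))) + B(10, 11)/301 = 269/((-183/(-451))) + √(10² + 11²)/301 = 269/((-183*(-1/451))) + √(100 + 121)*(1/301) = 269/(183/451) + √221*(1/301) = 269*(451/183) + √221/301 = 121319/183 + √221/301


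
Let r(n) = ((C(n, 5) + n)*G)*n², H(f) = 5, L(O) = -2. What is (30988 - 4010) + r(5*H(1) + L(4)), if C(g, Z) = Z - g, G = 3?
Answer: 34913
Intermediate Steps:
r(n) = 15*n² (r(n) = (((5 - n) + n)*3)*n² = (5*3)*n² = 15*n²)
(30988 - 4010) + r(5*H(1) + L(4)) = (30988 - 4010) + 15*(5*5 - 2)² = 26978 + 15*(25 - 2)² = 26978 + 15*23² = 26978 + 15*529 = 26978 + 7935 = 34913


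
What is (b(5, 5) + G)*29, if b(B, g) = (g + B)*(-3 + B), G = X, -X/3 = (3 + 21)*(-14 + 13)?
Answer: 2668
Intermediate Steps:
X = 72 (X = -3*(3 + 21)*(-14 + 13) = -72*(-1) = -3*(-24) = 72)
G = 72
b(B, g) = (-3 + B)*(B + g) (b(B, g) = (B + g)*(-3 + B) = (-3 + B)*(B + g))
(b(5, 5) + G)*29 = ((5² - 3*5 - 3*5 + 5*5) + 72)*29 = ((25 - 15 - 15 + 25) + 72)*29 = (20 + 72)*29 = 92*29 = 2668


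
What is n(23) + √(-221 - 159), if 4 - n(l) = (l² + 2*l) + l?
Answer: -594 + 2*I*√95 ≈ -594.0 + 19.494*I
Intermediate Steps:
n(l) = 4 - l² - 3*l (n(l) = 4 - ((l² + 2*l) + l) = 4 - (l² + 3*l) = 4 + (-l² - 3*l) = 4 - l² - 3*l)
n(23) + √(-221 - 159) = (4 - 1*23² - 3*23) + √(-221 - 159) = (4 - 1*529 - 69) + √(-380) = (4 - 529 - 69) + 2*I*√95 = -594 + 2*I*√95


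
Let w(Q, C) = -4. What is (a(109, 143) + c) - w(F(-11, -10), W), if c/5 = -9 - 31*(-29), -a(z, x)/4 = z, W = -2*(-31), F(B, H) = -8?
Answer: 4018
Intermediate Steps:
W = 62
a(z, x) = -4*z
c = 4450 (c = 5*(-9 - 31*(-29)) = 5*(-9 + 899) = 5*890 = 4450)
(a(109, 143) + c) - w(F(-11, -10), W) = (-4*109 + 4450) - 1*(-4) = (-436 + 4450) + 4 = 4014 + 4 = 4018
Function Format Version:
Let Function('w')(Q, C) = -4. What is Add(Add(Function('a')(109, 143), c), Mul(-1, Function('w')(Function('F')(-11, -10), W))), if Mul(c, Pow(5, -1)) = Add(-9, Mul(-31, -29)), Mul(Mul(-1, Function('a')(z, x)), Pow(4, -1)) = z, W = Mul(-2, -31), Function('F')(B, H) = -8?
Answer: 4018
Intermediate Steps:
W = 62
Function('a')(z, x) = Mul(-4, z)
c = 4450 (c = Mul(5, Add(-9, Mul(-31, -29))) = Mul(5, Add(-9, 899)) = Mul(5, 890) = 4450)
Add(Add(Function('a')(109, 143), c), Mul(-1, Function('w')(Function('F')(-11, -10), W))) = Add(Add(Mul(-4, 109), 4450), Mul(-1, -4)) = Add(Add(-436, 4450), 4) = Add(4014, 4) = 4018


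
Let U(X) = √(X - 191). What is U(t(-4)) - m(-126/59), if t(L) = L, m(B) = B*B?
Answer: -15876/3481 + I*√195 ≈ -4.5608 + 13.964*I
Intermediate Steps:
m(B) = B²
U(X) = √(-191 + X)
U(t(-4)) - m(-126/59) = √(-191 - 4) - (-126/59)² = √(-195) - (-126*1/59)² = I*√195 - (-126/59)² = I*√195 - 1*15876/3481 = I*√195 - 15876/3481 = -15876/3481 + I*√195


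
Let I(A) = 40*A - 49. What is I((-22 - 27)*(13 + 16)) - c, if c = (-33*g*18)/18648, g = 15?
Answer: -58936509/1036 ≈ -56889.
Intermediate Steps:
I(A) = -49 + 40*A
c = -495/1036 (c = (-33*15*18)/18648 = -495*18*(1/18648) = -8910*1/18648 = -495/1036 ≈ -0.47780)
I((-22 - 27)*(13 + 16)) - c = (-49 + 40*((-22 - 27)*(13 + 16))) - 1*(-495/1036) = (-49 + 40*(-49*29)) + 495/1036 = (-49 + 40*(-1421)) + 495/1036 = (-49 - 56840) + 495/1036 = -56889 + 495/1036 = -58936509/1036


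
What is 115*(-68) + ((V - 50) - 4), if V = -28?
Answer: -7902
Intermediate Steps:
115*(-68) + ((V - 50) - 4) = 115*(-68) + ((-28 - 50) - 4) = -7820 + (-78 - 4) = -7820 - 82 = -7902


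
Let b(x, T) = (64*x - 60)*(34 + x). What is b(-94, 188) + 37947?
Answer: 402507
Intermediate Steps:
b(x, T) = (-60 + 64*x)*(34 + x)
b(-94, 188) + 37947 = (-2040 + 64*(-94)² + 2116*(-94)) + 37947 = (-2040 + 64*8836 - 198904) + 37947 = (-2040 + 565504 - 198904) + 37947 = 364560 + 37947 = 402507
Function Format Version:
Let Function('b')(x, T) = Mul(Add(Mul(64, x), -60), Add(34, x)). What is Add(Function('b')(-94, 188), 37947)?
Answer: 402507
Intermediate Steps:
Function('b')(x, T) = Mul(Add(-60, Mul(64, x)), Add(34, x))
Add(Function('b')(-94, 188), 37947) = Add(Add(-2040, Mul(64, Pow(-94, 2)), Mul(2116, -94)), 37947) = Add(Add(-2040, Mul(64, 8836), -198904), 37947) = Add(Add(-2040, 565504, -198904), 37947) = Add(364560, 37947) = 402507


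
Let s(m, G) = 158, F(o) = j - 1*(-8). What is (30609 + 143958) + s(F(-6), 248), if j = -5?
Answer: 174725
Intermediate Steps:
F(o) = 3 (F(o) = -5 - 1*(-8) = -5 + 8 = 3)
(30609 + 143958) + s(F(-6), 248) = (30609 + 143958) + 158 = 174567 + 158 = 174725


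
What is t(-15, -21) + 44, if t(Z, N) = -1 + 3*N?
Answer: -20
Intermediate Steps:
t(-15, -21) + 44 = (-1 + 3*(-21)) + 44 = (-1 - 63) + 44 = -64 + 44 = -20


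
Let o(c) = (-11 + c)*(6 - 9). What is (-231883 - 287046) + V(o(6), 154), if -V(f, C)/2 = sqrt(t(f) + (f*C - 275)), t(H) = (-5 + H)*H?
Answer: -518929 - 2*sqrt(2185) ≈ -5.1902e+5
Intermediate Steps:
t(H) = H*(-5 + H)
o(c) = 33 - 3*c (o(c) = (-11 + c)*(-3) = 33 - 3*c)
V(f, C) = -2*sqrt(-275 + C*f + f*(-5 + f)) (V(f, C) = -2*sqrt(f*(-5 + f) + (f*C - 275)) = -2*sqrt(f*(-5 + f) + (C*f - 275)) = -2*sqrt(f*(-5 + f) + (-275 + C*f)) = -2*sqrt(-275 + C*f + f*(-5 + f)))
(-231883 - 287046) + V(o(6), 154) = (-231883 - 287046) - 2*sqrt(-275 + 154*(33 - 3*6) + (33 - 3*6)*(-5 + (33 - 3*6))) = -518929 - 2*sqrt(-275 + 154*(33 - 18) + (33 - 18)*(-5 + (33 - 18))) = -518929 - 2*sqrt(-275 + 154*15 + 15*(-5 + 15)) = -518929 - 2*sqrt(-275 + 2310 + 15*10) = -518929 - 2*sqrt(-275 + 2310 + 150) = -518929 - 2*sqrt(2185)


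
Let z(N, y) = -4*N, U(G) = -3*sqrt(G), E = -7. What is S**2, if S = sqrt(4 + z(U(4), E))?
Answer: 28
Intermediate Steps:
S = 2*sqrt(7) (S = sqrt(4 - (-12)*sqrt(4)) = sqrt(4 - (-12)*2) = sqrt(4 - 4*(-6)) = sqrt(4 + 24) = sqrt(28) = 2*sqrt(7) ≈ 5.2915)
S**2 = (2*sqrt(7))**2 = 28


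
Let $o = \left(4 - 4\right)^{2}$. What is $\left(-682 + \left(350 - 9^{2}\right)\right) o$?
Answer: $0$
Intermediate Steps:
$o = 0$ ($o = 0^{2} = 0$)
$\left(-682 + \left(350 - 9^{2}\right)\right) o = \left(-682 + \left(350 - 9^{2}\right)\right) 0 = \left(-682 + \left(350 - 81\right)\right) 0 = \left(-682 + 269\right) 0 = \left(-413\right) 0 = 0$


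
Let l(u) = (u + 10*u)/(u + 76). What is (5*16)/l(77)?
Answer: 12240/847 ≈ 14.451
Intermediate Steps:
l(u) = 11*u/(76 + u) (l(u) = (11*u)/(76 + u) = 11*u/(76 + u))
(5*16)/l(77) = (5*16)/((11*77/(76 + 77))) = 80/((11*77/153)) = 80/((11*77*(1/153))) = 80/(847/153) = 80*(153/847) = 12240/847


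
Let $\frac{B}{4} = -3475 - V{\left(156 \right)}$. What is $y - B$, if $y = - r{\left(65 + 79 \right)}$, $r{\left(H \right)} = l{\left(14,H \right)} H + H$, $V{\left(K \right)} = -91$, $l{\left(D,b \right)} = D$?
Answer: $11376$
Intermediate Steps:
$r{\left(H \right)} = 15 H$ ($r{\left(H \right)} = 14 H + H = 15 H$)
$B = -13536$ ($B = 4 \left(-3475 - -91\right) = 4 \left(-3475 + 91\right) = 4 \left(-3384\right) = -13536$)
$y = -2160$ ($y = - 15 \left(65 + 79\right) = - 15 \cdot 144 = \left(-1\right) 2160 = -2160$)
$y - B = -2160 - -13536 = -2160 + 13536 = 11376$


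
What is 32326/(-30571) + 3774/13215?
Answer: -103937712/134665255 ≈ -0.77182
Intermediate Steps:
32326/(-30571) + 3774/13215 = 32326*(-1/30571) + 3774*(1/13215) = -32326/30571 + 1258/4405 = -103937712/134665255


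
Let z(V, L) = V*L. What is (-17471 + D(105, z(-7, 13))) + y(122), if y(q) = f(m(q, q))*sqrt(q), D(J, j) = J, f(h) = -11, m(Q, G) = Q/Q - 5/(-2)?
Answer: -17366 - 11*sqrt(122) ≈ -17488.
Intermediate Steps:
m(Q, G) = 7/2 (m(Q, G) = 1 - 5*(-1/2) = 1 + 5/2 = 7/2)
z(V, L) = L*V
y(q) = -11*sqrt(q)
(-17471 + D(105, z(-7, 13))) + y(122) = (-17471 + 105) - 11*sqrt(122) = -17366 - 11*sqrt(122)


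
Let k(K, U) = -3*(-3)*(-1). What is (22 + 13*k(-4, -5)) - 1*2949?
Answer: -3044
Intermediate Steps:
k(K, U) = -9 (k(K, U) = 9*(-1) = -9)
(22 + 13*k(-4, -5)) - 1*2949 = (22 + 13*(-9)) - 1*2949 = (22 - 117) - 2949 = -95 - 2949 = -3044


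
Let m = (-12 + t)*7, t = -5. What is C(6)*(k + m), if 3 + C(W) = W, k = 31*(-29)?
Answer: -3054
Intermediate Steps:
k = -899
C(W) = -3 + W
m = -119 (m = (-12 - 5)*7 = -17*7 = -119)
C(6)*(k + m) = (-3 + 6)*(-899 - 119) = 3*(-1018) = -3054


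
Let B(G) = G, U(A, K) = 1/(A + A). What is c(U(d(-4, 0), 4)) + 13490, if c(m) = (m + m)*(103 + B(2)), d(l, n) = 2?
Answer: 27085/2 ≈ 13543.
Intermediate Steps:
U(A, K) = 1/(2*A)
c(m) = 210*m (c(m) = (m + m)*(103 + 2) = (2*m)*105 = 210*m)
c(U(d(-4, 0), 4)) + 13490 = 210*((½)/2) + 13490 = 210*((½)*(½)) + 13490 = 210*(¼) + 13490 = 105/2 + 13490 = 27085/2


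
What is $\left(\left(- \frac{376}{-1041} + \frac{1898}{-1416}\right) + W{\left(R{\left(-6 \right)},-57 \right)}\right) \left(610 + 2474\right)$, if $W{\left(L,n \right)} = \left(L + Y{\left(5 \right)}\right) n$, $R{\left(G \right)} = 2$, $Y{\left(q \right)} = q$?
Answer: $- \frac{25254179787}{20473} \approx -1.2335 \cdot 10^{6}$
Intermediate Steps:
$W{\left(L,n \right)} = n \left(5 + L\right)$ ($W{\left(L,n \right)} = \left(L + 5\right) n = \left(5 + L\right) n = n \left(5 + L\right)$)
$\left(\left(- \frac{376}{-1041} + \frac{1898}{-1416}\right) + W{\left(R{\left(-6 \right)},-57 \right)}\right) \left(610 + 2474\right) = \left(\left(- \frac{376}{-1041} + \frac{1898}{-1416}\right) - 57 \left(5 + 2\right)\right) \left(610 + 2474\right) = \left(\left(\left(-376\right) \left(- \frac{1}{1041}\right) + 1898 \left(- \frac{1}{1416}\right)\right) - 399\right) 3084 = \left(\left(\frac{376}{1041} - \frac{949}{708}\right) - 399\right) 3084 = \left(- \frac{80189}{81892} - 399\right) 3084 = \left(- \frac{32755097}{81892}\right) 3084 = - \frac{25254179787}{20473}$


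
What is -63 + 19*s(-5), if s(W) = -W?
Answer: 32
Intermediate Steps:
-63 + 19*s(-5) = -63 + 19*(-1*(-5)) = -63 + 19*5 = -63 + 95 = 32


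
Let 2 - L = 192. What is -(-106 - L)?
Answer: -84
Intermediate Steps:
L = -190 (L = 2 - 1*192 = 2 - 192 = -190)
-(-106 - L) = -(-106 - 1*(-190)) = -(-106 + 190) = -1*84 = -84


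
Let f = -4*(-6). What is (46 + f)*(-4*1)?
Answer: -280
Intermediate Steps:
f = 24
(46 + f)*(-4*1) = (46 + 24)*(-4*1) = 70*(-4) = -280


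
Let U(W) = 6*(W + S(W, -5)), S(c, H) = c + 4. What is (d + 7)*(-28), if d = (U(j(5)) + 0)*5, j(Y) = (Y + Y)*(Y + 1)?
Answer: -104356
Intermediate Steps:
S(c, H) = 4 + c
j(Y) = 2*Y*(1 + Y) (j(Y) = (2*Y)*(1 + Y) = 2*Y*(1 + Y))
U(W) = 24 + 12*W (U(W) = 6*(W + (4 + W)) = 6*(4 + 2*W) = 24 + 12*W)
d = 3720 (d = ((24 + 12*(2*5*(1 + 5))) + 0)*5 = ((24 + 12*(2*5*6)) + 0)*5 = ((24 + 12*60) + 0)*5 = ((24 + 720) + 0)*5 = (744 + 0)*5 = 744*5 = 3720)
(d + 7)*(-28) = (3720 + 7)*(-28) = 3727*(-28) = -104356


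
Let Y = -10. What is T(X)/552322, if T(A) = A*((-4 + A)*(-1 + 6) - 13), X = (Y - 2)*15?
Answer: 83970/276161 ≈ 0.30406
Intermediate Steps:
X = -180 (X = (-10 - 2)*15 = -12*15 = -180)
T(A) = A*(-33 + 5*A) (T(A) = A*((-4 + A)*5 - 13) = A*((-20 + 5*A) - 13) = A*(-33 + 5*A))
T(X)/552322 = -180*(-33 + 5*(-180))/552322 = -180*(-33 - 900)*(1/552322) = -180*(-933)*(1/552322) = 167940*(1/552322) = 83970/276161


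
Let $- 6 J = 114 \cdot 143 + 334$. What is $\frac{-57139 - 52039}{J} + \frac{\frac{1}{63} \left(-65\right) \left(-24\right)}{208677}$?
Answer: $\frac{717664694119}{18225640503} \approx 39.377$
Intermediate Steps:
$J = - \frac{8318}{3}$ ($J = - \frac{114 \cdot 143 + 334}{6} = - \frac{16302 + 334}{6} = \left(- \frac{1}{6}\right) 16636 = - \frac{8318}{3} \approx -2772.7$)
$\frac{-57139 - 52039}{J} + \frac{\frac{1}{63} \left(-65\right) \left(-24\right)}{208677} = \frac{-57139 - 52039}{- \frac{8318}{3}} + \frac{\frac{1}{63} \left(-65\right) \left(-24\right)}{208677} = \left(-57139 - 52039\right) \left(- \frac{3}{8318}\right) + \frac{1}{63} \left(-65\right) \left(-24\right) \frac{1}{208677} = \left(-109178\right) \left(- \frac{3}{8318}\right) + \left(- \frac{65}{63}\right) \left(-24\right) \frac{1}{208677} = \frac{163767}{4159} + \frac{520}{21} \cdot \frac{1}{208677} = \frac{163767}{4159} + \frac{520}{4382217} = \frac{717664694119}{18225640503}$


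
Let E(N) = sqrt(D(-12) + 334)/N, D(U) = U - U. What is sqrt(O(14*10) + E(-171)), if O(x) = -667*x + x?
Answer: sqrt(-302936760 - 19*sqrt(334))/57 ≈ 305.35*I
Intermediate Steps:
D(U) = 0
E(N) = sqrt(334)/N (E(N) = sqrt(0 + 334)/N = sqrt(334)/N)
O(x) = -666*x
sqrt(O(14*10) + E(-171)) = sqrt(-9324*10 + sqrt(334)/(-171)) = sqrt(-666*140 + sqrt(334)*(-1/171)) = sqrt(-93240 - sqrt(334)/171)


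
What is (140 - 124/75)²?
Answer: 107661376/5625 ≈ 19140.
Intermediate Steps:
(140 - 124/75)² = (10376/75)² = 107661376/5625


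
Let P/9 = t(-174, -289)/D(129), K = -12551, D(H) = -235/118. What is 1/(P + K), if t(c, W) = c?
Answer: -235/2764697 ≈ -8.5000e-5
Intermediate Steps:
D(H) = -235/118 (D(H) = -235*1/118 = -235/118)
P = 184788/235 (P = 9*(-174/(-235/118)) = 9*(-174*(-118/235)) = 9*(20532/235) = 184788/235 ≈ 786.33)
1/(P + K) = 1/(184788/235 - 12551) = 1/(-2764697/235) = -235/2764697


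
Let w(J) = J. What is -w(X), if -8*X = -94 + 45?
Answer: -49/8 ≈ -6.1250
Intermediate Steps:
X = 49/8 (X = -(-94 + 45)/8 = -⅛*(-49) = 49/8 ≈ 6.1250)
-w(X) = -1*49/8 = -49/8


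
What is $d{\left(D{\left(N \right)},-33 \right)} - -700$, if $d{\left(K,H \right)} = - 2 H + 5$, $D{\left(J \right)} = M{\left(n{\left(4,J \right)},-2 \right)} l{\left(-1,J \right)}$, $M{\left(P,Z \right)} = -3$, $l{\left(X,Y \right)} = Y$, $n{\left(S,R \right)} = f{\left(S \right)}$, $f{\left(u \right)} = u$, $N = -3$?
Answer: $771$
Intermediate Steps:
$n{\left(S,R \right)} = S$
$D{\left(J \right)} = - 3 J$
$d{\left(K,H \right)} = 5 - 2 H$
$d{\left(D{\left(N \right)},-33 \right)} - -700 = \left(5 - -66\right) - -700 = \left(5 + 66\right) + 700 = 71 + 700 = 771$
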